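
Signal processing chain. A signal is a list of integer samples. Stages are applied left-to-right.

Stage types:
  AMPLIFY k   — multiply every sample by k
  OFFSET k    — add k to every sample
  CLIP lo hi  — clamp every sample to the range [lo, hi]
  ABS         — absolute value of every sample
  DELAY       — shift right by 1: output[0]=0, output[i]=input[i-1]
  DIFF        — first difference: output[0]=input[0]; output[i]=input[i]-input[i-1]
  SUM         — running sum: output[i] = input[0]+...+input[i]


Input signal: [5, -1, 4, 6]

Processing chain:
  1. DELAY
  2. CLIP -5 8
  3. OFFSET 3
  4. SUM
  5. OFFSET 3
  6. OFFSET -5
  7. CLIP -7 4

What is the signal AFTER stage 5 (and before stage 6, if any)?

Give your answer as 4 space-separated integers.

Answer: 6 14 16 23

Derivation:
Input: [5, -1, 4, 6]
Stage 1 (DELAY): [0, 5, -1, 4] = [0, 5, -1, 4] -> [0, 5, -1, 4]
Stage 2 (CLIP -5 8): clip(0,-5,8)=0, clip(5,-5,8)=5, clip(-1,-5,8)=-1, clip(4,-5,8)=4 -> [0, 5, -1, 4]
Stage 3 (OFFSET 3): 0+3=3, 5+3=8, -1+3=2, 4+3=7 -> [3, 8, 2, 7]
Stage 4 (SUM): sum[0..0]=3, sum[0..1]=11, sum[0..2]=13, sum[0..3]=20 -> [3, 11, 13, 20]
Stage 5 (OFFSET 3): 3+3=6, 11+3=14, 13+3=16, 20+3=23 -> [6, 14, 16, 23]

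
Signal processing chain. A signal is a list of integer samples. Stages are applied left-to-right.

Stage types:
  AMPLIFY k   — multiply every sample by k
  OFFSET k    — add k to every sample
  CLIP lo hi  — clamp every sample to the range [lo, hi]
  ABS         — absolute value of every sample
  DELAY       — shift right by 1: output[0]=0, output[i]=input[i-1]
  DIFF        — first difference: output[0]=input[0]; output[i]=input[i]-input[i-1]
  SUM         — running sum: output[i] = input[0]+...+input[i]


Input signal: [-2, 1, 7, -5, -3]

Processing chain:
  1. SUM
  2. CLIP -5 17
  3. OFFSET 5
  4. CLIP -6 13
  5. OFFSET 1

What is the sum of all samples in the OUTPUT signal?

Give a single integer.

Input: [-2, 1, 7, -5, -3]
Stage 1 (SUM): sum[0..0]=-2, sum[0..1]=-1, sum[0..2]=6, sum[0..3]=1, sum[0..4]=-2 -> [-2, -1, 6, 1, -2]
Stage 2 (CLIP -5 17): clip(-2,-5,17)=-2, clip(-1,-5,17)=-1, clip(6,-5,17)=6, clip(1,-5,17)=1, clip(-2,-5,17)=-2 -> [-2, -1, 6, 1, -2]
Stage 3 (OFFSET 5): -2+5=3, -1+5=4, 6+5=11, 1+5=6, -2+5=3 -> [3, 4, 11, 6, 3]
Stage 4 (CLIP -6 13): clip(3,-6,13)=3, clip(4,-6,13)=4, clip(11,-6,13)=11, clip(6,-6,13)=6, clip(3,-6,13)=3 -> [3, 4, 11, 6, 3]
Stage 5 (OFFSET 1): 3+1=4, 4+1=5, 11+1=12, 6+1=7, 3+1=4 -> [4, 5, 12, 7, 4]
Output sum: 32

Answer: 32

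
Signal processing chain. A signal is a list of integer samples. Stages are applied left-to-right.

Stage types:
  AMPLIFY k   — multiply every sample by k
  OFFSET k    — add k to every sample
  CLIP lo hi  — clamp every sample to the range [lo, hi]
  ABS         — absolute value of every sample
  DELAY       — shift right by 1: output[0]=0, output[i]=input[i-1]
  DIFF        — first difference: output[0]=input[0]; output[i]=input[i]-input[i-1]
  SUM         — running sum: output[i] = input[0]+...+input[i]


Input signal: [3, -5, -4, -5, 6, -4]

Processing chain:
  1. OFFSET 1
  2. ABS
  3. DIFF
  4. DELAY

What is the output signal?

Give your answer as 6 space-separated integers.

Input: [3, -5, -4, -5, 6, -4]
Stage 1 (OFFSET 1): 3+1=4, -5+1=-4, -4+1=-3, -5+1=-4, 6+1=7, -4+1=-3 -> [4, -4, -3, -4, 7, -3]
Stage 2 (ABS): |4|=4, |-4|=4, |-3|=3, |-4|=4, |7|=7, |-3|=3 -> [4, 4, 3, 4, 7, 3]
Stage 3 (DIFF): s[0]=4, 4-4=0, 3-4=-1, 4-3=1, 7-4=3, 3-7=-4 -> [4, 0, -1, 1, 3, -4]
Stage 4 (DELAY): [0, 4, 0, -1, 1, 3] = [0, 4, 0, -1, 1, 3] -> [0, 4, 0, -1, 1, 3]

Answer: 0 4 0 -1 1 3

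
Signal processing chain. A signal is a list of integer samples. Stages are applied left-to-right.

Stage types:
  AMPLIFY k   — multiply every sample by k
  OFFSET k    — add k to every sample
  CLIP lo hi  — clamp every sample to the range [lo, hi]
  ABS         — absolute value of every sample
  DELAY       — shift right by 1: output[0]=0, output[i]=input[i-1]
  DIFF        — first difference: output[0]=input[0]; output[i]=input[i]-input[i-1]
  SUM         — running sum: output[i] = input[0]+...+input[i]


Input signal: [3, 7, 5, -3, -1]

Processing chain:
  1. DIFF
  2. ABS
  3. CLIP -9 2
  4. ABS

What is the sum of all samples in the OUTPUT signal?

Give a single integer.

Input: [3, 7, 5, -3, -1]
Stage 1 (DIFF): s[0]=3, 7-3=4, 5-7=-2, -3-5=-8, -1--3=2 -> [3, 4, -2, -8, 2]
Stage 2 (ABS): |3|=3, |4|=4, |-2|=2, |-8|=8, |2|=2 -> [3, 4, 2, 8, 2]
Stage 3 (CLIP -9 2): clip(3,-9,2)=2, clip(4,-9,2)=2, clip(2,-9,2)=2, clip(8,-9,2)=2, clip(2,-9,2)=2 -> [2, 2, 2, 2, 2]
Stage 4 (ABS): |2|=2, |2|=2, |2|=2, |2|=2, |2|=2 -> [2, 2, 2, 2, 2]
Output sum: 10

Answer: 10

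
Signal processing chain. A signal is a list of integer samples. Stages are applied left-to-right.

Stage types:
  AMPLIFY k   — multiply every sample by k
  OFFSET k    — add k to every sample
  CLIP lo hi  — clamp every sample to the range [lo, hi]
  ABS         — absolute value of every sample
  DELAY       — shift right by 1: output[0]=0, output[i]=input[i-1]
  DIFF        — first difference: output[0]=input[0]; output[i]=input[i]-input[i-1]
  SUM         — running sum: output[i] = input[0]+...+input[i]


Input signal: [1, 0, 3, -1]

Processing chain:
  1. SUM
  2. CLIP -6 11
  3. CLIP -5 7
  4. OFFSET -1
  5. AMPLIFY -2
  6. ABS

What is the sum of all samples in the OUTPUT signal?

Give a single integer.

Input: [1, 0, 3, -1]
Stage 1 (SUM): sum[0..0]=1, sum[0..1]=1, sum[0..2]=4, sum[0..3]=3 -> [1, 1, 4, 3]
Stage 2 (CLIP -6 11): clip(1,-6,11)=1, clip(1,-6,11)=1, clip(4,-6,11)=4, clip(3,-6,11)=3 -> [1, 1, 4, 3]
Stage 3 (CLIP -5 7): clip(1,-5,7)=1, clip(1,-5,7)=1, clip(4,-5,7)=4, clip(3,-5,7)=3 -> [1, 1, 4, 3]
Stage 4 (OFFSET -1): 1+-1=0, 1+-1=0, 4+-1=3, 3+-1=2 -> [0, 0, 3, 2]
Stage 5 (AMPLIFY -2): 0*-2=0, 0*-2=0, 3*-2=-6, 2*-2=-4 -> [0, 0, -6, -4]
Stage 6 (ABS): |0|=0, |0|=0, |-6|=6, |-4|=4 -> [0, 0, 6, 4]
Output sum: 10

Answer: 10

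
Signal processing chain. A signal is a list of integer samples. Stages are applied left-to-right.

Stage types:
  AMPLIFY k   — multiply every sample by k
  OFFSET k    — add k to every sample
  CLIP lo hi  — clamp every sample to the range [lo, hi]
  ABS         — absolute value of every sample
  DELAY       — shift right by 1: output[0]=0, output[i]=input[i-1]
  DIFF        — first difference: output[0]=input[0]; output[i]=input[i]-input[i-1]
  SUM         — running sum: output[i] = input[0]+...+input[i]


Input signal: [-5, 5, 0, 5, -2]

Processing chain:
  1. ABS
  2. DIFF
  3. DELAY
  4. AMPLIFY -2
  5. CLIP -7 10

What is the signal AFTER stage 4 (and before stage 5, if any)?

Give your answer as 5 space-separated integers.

Answer: 0 -10 0 10 -10

Derivation:
Input: [-5, 5, 0, 5, -2]
Stage 1 (ABS): |-5|=5, |5|=5, |0|=0, |5|=5, |-2|=2 -> [5, 5, 0, 5, 2]
Stage 2 (DIFF): s[0]=5, 5-5=0, 0-5=-5, 5-0=5, 2-5=-3 -> [5, 0, -5, 5, -3]
Stage 3 (DELAY): [0, 5, 0, -5, 5] = [0, 5, 0, -5, 5] -> [0, 5, 0, -5, 5]
Stage 4 (AMPLIFY -2): 0*-2=0, 5*-2=-10, 0*-2=0, -5*-2=10, 5*-2=-10 -> [0, -10, 0, 10, -10]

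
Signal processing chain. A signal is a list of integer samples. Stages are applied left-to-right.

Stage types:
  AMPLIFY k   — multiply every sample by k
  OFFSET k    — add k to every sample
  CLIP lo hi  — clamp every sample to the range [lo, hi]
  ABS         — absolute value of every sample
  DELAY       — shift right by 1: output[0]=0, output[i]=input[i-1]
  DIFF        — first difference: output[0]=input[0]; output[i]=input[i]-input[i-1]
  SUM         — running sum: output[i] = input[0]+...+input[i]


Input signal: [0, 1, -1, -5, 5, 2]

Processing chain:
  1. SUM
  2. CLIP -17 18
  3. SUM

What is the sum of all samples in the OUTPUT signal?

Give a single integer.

Answer: -8

Derivation:
Input: [0, 1, -1, -5, 5, 2]
Stage 1 (SUM): sum[0..0]=0, sum[0..1]=1, sum[0..2]=0, sum[0..3]=-5, sum[0..4]=0, sum[0..5]=2 -> [0, 1, 0, -5, 0, 2]
Stage 2 (CLIP -17 18): clip(0,-17,18)=0, clip(1,-17,18)=1, clip(0,-17,18)=0, clip(-5,-17,18)=-5, clip(0,-17,18)=0, clip(2,-17,18)=2 -> [0, 1, 0, -5, 0, 2]
Stage 3 (SUM): sum[0..0]=0, sum[0..1]=1, sum[0..2]=1, sum[0..3]=-4, sum[0..4]=-4, sum[0..5]=-2 -> [0, 1, 1, -4, -4, -2]
Output sum: -8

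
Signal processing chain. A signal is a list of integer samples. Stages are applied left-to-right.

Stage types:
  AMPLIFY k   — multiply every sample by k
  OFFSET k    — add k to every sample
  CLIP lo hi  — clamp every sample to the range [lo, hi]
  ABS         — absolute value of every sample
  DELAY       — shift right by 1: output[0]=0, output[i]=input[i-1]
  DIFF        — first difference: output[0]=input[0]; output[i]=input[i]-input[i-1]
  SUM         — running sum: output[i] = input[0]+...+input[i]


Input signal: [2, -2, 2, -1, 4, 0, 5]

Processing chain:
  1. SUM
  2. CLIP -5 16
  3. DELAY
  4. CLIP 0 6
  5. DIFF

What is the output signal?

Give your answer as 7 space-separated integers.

Answer: 0 2 -2 2 -1 4 0

Derivation:
Input: [2, -2, 2, -1, 4, 0, 5]
Stage 1 (SUM): sum[0..0]=2, sum[0..1]=0, sum[0..2]=2, sum[0..3]=1, sum[0..4]=5, sum[0..5]=5, sum[0..6]=10 -> [2, 0, 2, 1, 5, 5, 10]
Stage 2 (CLIP -5 16): clip(2,-5,16)=2, clip(0,-5,16)=0, clip(2,-5,16)=2, clip(1,-5,16)=1, clip(5,-5,16)=5, clip(5,-5,16)=5, clip(10,-5,16)=10 -> [2, 0, 2, 1, 5, 5, 10]
Stage 3 (DELAY): [0, 2, 0, 2, 1, 5, 5] = [0, 2, 0, 2, 1, 5, 5] -> [0, 2, 0, 2, 1, 5, 5]
Stage 4 (CLIP 0 6): clip(0,0,6)=0, clip(2,0,6)=2, clip(0,0,6)=0, clip(2,0,6)=2, clip(1,0,6)=1, clip(5,0,6)=5, clip(5,0,6)=5 -> [0, 2, 0, 2, 1, 5, 5]
Stage 5 (DIFF): s[0]=0, 2-0=2, 0-2=-2, 2-0=2, 1-2=-1, 5-1=4, 5-5=0 -> [0, 2, -2, 2, -1, 4, 0]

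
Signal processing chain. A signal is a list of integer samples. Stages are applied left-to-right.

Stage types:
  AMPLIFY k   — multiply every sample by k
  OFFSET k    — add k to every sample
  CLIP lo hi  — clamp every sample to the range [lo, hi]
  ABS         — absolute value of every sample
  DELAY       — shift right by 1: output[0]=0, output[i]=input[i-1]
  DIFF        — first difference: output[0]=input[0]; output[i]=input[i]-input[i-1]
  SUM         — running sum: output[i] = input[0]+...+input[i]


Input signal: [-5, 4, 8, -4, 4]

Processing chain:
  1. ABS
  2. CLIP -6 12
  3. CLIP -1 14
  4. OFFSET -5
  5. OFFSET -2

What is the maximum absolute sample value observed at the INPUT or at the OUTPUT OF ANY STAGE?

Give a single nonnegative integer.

Input: [-5, 4, 8, -4, 4] (max |s|=8)
Stage 1 (ABS): |-5|=5, |4|=4, |8|=8, |-4|=4, |4|=4 -> [5, 4, 8, 4, 4] (max |s|=8)
Stage 2 (CLIP -6 12): clip(5,-6,12)=5, clip(4,-6,12)=4, clip(8,-6,12)=8, clip(4,-6,12)=4, clip(4,-6,12)=4 -> [5, 4, 8, 4, 4] (max |s|=8)
Stage 3 (CLIP -1 14): clip(5,-1,14)=5, clip(4,-1,14)=4, clip(8,-1,14)=8, clip(4,-1,14)=4, clip(4,-1,14)=4 -> [5, 4, 8, 4, 4] (max |s|=8)
Stage 4 (OFFSET -5): 5+-5=0, 4+-5=-1, 8+-5=3, 4+-5=-1, 4+-5=-1 -> [0, -1, 3, -1, -1] (max |s|=3)
Stage 5 (OFFSET -2): 0+-2=-2, -1+-2=-3, 3+-2=1, -1+-2=-3, -1+-2=-3 -> [-2, -3, 1, -3, -3] (max |s|=3)
Overall max amplitude: 8

Answer: 8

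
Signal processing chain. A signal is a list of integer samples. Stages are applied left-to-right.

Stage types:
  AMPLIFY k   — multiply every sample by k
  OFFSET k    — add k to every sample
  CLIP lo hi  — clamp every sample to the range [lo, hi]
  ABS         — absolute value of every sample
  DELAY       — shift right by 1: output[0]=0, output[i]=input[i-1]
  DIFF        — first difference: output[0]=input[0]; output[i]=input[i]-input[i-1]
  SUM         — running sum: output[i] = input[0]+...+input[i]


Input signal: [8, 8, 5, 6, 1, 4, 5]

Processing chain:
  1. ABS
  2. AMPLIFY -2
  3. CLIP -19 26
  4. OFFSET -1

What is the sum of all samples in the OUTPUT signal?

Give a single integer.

Input: [8, 8, 5, 6, 1, 4, 5]
Stage 1 (ABS): |8|=8, |8|=8, |5|=5, |6|=6, |1|=1, |4|=4, |5|=5 -> [8, 8, 5, 6, 1, 4, 5]
Stage 2 (AMPLIFY -2): 8*-2=-16, 8*-2=-16, 5*-2=-10, 6*-2=-12, 1*-2=-2, 4*-2=-8, 5*-2=-10 -> [-16, -16, -10, -12, -2, -8, -10]
Stage 3 (CLIP -19 26): clip(-16,-19,26)=-16, clip(-16,-19,26)=-16, clip(-10,-19,26)=-10, clip(-12,-19,26)=-12, clip(-2,-19,26)=-2, clip(-8,-19,26)=-8, clip(-10,-19,26)=-10 -> [-16, -16, -10, -12, -2, -8, -10]
Stage 4 (OFFSET -1): -16+-1=-17, -16+-1=-17, -10+-1=-11, -12+-1=-13, -2+-1=-3, -8+-1=-9, -10+-1=-11 -> [-17, -17, -11, -13, -3, -9, -11]
Output sum: -81

Answer: -81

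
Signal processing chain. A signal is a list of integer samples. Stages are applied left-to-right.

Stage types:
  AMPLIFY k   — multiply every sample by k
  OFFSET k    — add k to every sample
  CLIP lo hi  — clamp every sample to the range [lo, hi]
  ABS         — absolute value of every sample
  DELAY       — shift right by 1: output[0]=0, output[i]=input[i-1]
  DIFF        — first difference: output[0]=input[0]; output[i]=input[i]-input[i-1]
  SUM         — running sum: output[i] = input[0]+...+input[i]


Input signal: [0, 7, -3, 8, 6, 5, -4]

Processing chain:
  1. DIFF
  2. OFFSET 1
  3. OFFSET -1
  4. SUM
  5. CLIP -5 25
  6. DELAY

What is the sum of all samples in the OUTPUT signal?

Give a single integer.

Answer: 23

Derivation:
Input: [0, 7, -3, 8, 6, 5, -4]
Stage 1 (DIFF): s[0]=0, 7-0=7, -3-7=-10, 8--3=11, 6-8=-2, 5-6=-1, -4-5=-9 -> [0, 7, -10, 11, -2, -1, -9]
Stage 2 (OFFSET 1): 0+1=1, 7+1=8, -10+1=-9, 11+1=12, -2+1=-1, -1+1=0, -9+1=-8 -> [1, 8, -9, 12, -1, 0, -8]
Stage 3 (OFFSET -1): 1+-1=0, 8+-1=7, -9+-1=-10, 12+-1=11, -1+-1=-2, 0+-1=-1, -8+-1=-9 -> [0, 7, -10, 11, -2, -1, -9]
Stage 4 (SUM): sum[0..0]=0, sum[0..1]=7, sum[0..2]=-3, sum[0..3]=8, sum[0..4]=6, sum[0..5]=5, sum[0..6]=-4 -> [0, 7, -3, 8, 6, 5, -4]
Stage 5 (CLIP -5 25): clip(0,-5,25)=0, clip(7,-5,25)=7, clip(-3,-5,25)=-3, clip(8,-5,25)=8, clip(6,-5,25)=6, clip(5,-5,25)=5, clip(-4,-5,25)=-4 -> [0, 7, -3, 8, 6, 5, -4]
Stage 6 (DELAY): [0, 0, 7, -3, 8, 6, 5] = [0, 0, 7, -3, 8, 6, 5] -> [0, 0, 7, -3, 8, 6, 5]
Output sum: 23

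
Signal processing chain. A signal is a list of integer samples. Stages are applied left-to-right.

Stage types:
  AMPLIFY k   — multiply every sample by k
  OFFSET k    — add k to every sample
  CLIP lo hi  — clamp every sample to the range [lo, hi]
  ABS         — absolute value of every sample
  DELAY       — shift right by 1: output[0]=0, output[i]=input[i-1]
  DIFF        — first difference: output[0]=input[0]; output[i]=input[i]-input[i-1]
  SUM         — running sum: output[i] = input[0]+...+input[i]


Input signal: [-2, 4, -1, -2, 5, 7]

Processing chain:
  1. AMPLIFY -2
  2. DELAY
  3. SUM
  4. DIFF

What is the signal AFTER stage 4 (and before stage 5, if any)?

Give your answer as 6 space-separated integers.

Input: [-2, 4, -1, -2, 5, 7]
Stage 1 (AMPLIFY -2): -2*-2=4, 4*-2=-8, -1*-2=2, -2*-2=4, 5*-2=-10, 7*-2=-14 -> [4, -8, 2, 4, -10, -14]
Stage 2 (DELAY): [0, 4, -8, 2, 4, -10] = [0, 4, -8, 2, 4, -10] -> [0, 4, -8, 2, 4, -10]
Stage 3 (SUM): sum[0..0]=0, sum[0..1]=4, sum[0..2]=-4, sum[0..3]=-2, sum[0..4]=2, sum[0..5]=-8 -> [0, 4, -4, -2, 2, -8]
Stage 4 (DIFF): s[0]=0, 4-0=4, -4-4=-8, -2--4=2, 2--2=4, -8-2=-10 -> [0, 4, -8, 2, 4, -10]

Answer: 0 4 -8 2 4 -10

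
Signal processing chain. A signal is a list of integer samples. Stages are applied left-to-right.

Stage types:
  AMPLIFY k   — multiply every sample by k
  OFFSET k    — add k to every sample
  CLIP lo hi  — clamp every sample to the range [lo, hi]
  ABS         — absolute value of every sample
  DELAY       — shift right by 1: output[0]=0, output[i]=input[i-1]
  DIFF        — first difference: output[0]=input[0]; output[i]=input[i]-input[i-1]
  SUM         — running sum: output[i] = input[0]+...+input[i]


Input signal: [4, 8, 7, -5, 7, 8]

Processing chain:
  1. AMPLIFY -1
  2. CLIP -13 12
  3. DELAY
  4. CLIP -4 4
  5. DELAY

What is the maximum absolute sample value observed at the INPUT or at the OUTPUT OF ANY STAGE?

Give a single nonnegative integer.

Answer: 8

Derivation:
Input: [4, 8, 7, -5, 7, 8] (max |s|=8)
Stage 1 (AMPLIFY -1): 4*-1=-4, 8*-1=-8, 7*-1=-7, -5*-1=5, 7*-1=-7, 8*-1=-8 -> [-4, -8, -7, 5, -7, -8] (max |s|=8)
Stage 2 (CLIP -13 12): clip(-4,-13,12)=-4, clip(-8,-13,12)=-8, clip(-7,-13,12)=-7, clip(5,-13,12)=5, clip(-7,-13,12)=-7, clip(-8,-13,12)=-8 -> [-4, -8, -7, 5, -7, -8] (max |s|=8)
Stage 3 (DELAY): [0, -4, -8, -7, 5, -7] = [0, -4, -8, -7, 5, -7] -> [0, -4, -8, -7, 5, -7] (max |s|=8)
Stage 4 (CLIP -4 4): clip(0,-4,4)=0, clip(-4,-4,4)=-4, clip(-8,-4,4)=-4, clip(-7,-4,4)=-4, clip(5,-4,4)=4, clip(-7,-4,4)=-4 -> [0, -4, -4, -4, 4, -4] (max |s|=4)
Stage 5 (DELAY): [0, 0, -4, -4, -4, 4] = [0, 0, -4, -4, -4, 4] -> [0, 0, -4, -4, -4, 4] (max |s|=4)
Overall max amplitude: 8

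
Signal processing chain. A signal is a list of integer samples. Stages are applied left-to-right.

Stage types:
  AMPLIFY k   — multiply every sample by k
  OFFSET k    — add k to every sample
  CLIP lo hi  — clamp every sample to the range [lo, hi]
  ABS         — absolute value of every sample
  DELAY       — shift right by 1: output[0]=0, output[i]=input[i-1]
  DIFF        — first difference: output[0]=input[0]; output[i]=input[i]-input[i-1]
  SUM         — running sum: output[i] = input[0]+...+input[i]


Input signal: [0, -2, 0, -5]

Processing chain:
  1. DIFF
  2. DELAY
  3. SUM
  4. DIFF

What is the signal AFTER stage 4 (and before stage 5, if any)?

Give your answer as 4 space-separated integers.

Answer: 0 0 -2 2

Derivation:
Input: [0, -2, 0, -5]
Stage 1 (DIFF): s[0]=0, -2-0=-2, 0--2=2, -5-0=-5 -> [0, -2, 2, -5]
Stage 2 (DELAY): [0, 0, -2, 2] = [0, 0, -2, 2] -> [0, 0, -2, 2]
Stage 3 (SUM): sum[0..0]=0, sum[0..1]=0, sum[0..2]=-2, sum[0..3]=0 -> [0, 0, -2, 0]
Stage 4 (DIFF): s[0]=0, 0-0=0, -2-0=-2, 0--2=2 -> [0, 0, -2, 2]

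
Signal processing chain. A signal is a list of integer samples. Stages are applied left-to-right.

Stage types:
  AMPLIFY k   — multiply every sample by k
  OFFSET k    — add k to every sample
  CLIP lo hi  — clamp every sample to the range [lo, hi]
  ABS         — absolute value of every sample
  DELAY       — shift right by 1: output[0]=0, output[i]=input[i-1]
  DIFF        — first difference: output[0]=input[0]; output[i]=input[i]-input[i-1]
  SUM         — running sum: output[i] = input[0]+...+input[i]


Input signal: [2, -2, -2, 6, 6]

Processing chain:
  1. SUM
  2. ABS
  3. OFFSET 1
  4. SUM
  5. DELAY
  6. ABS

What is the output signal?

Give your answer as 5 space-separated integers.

Answer: 0 3 4 7 12

Derivation:
Input: [2, -2, -2, 6, 6]
Stage 1 (SUM): sum[0..0]=2, sum[0..1]=0, sum[0..2]=-2, sum[0..3]=4, sum[0..4]=10 -> [2, 0, -2, 4, 10]
Stage 2 (ABS): |2|=2, |0|=0, |-2|=2, |4|=4, |10|=10 -> [2, 0, 2, 4, 10]
Stage 3 (OFFSET 1): 2+1=3, 0+1=1, 2+1=3, 4+1=5, 10+1=11 -> [3, 1, 3, 5, 11]
Stage 4 (SUM): sum[0..0]=3, sum[0..1]=4, sum[0..2]=7, sum[0..3]=12, sum[0..4]=23 -> [3, 4, 7, 12, 23]
Stage 5 (DELAY): [0, 3, 4, 7, 12] = [0, 3, 4, 7, 12] -> [0, 3, 4, 7, 12]
Stage 6 (ABS): |0|=0, |3|=3, |4|=4, |7|=7, |12|=12 -> [0, 3, 4, 7, 12]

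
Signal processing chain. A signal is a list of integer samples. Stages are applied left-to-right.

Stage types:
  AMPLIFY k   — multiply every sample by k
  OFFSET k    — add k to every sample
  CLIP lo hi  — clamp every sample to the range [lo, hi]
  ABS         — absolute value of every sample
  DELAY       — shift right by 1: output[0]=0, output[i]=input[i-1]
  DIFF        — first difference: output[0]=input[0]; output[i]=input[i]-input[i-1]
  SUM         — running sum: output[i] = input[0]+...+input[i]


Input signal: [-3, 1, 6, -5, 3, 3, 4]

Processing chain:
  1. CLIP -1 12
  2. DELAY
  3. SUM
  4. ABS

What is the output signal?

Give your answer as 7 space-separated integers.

Answer: 0 1 0 6 5 8 11

Derivation:
Input: [-3, 1, 6, -5, 3, 3, 4]
Stage 1 (CLIP -1 12): clip(-3,-1,12)=-1, clip(1,-1,12)=1, clip(6,-1,12)=6, clip(-5,-1,12)=-1, clip(3,-1,12)=3, clip(3,-1,12)=3, clip(4,-1,12)=4 -> [-1, 1, 6, -1, 3, 3, 4]
Stage 2 (DELAY): [0, -1, 1, 6, -1, 3, 3] = [0, -1, 1, 6, -1, 3, 3] -> [0, -1, 1, 6, -1, 3, 3]
Stage 3 (SUM): sum[0..0]=0, sum[0..1]=-1, sum[0..2]=0, sum[0..3]=6, sum[0..4]=5, sum[0..5]=8, sum[0..6]=11 -> [0, -1, 0, 6, 5, 8, 11]
Stage 4 (ABS): |0|=0, |-1|=1, |0|=0, |6|=6, |5|=5, |8|=8, |11|=11 -> [0, 1, 0, 6, 5, 8, 11]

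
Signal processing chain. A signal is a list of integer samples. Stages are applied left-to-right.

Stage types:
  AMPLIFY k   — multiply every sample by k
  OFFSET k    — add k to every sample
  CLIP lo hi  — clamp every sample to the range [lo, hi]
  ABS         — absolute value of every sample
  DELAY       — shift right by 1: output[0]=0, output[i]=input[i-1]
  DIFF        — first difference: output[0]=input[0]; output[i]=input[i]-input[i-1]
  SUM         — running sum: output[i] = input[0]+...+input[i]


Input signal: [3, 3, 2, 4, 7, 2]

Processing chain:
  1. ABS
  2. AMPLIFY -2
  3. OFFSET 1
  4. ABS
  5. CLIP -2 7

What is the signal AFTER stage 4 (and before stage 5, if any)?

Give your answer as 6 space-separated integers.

Input: [3, 3, 2, 4, 7, 2]
Stage 1 (ABS): |3|=3, |3|=3, |2|=2, |4|=4, |7|=7, |2|=2 -> [3, 3, 2, 4, 7, 2]
Stage 2 (AMPLIFY -2): 3*-2=-6, 3*-2=-6, 2*-2=-4, 4*-2=-8, 7*-2=-14, 2*-2=-4 -> [-6, -6, -4, -8, -14, -4]
Stage 3 (OFFSET 1): -6+1=-5, -6+1=-5, -4+1=-3, -8+1=-7, -14+1=-13, -4+1=-3 -> [-5, -5, -3, -7, -13, -3]
Stage 4 (ABS): |-5|=5, |-5|=5, |-3|=3, |-7|=7, |-13|=13, |-3|=3 -> [5, 5, 3, 7, 13, 3]

Answer: 5 5 3 7 13 3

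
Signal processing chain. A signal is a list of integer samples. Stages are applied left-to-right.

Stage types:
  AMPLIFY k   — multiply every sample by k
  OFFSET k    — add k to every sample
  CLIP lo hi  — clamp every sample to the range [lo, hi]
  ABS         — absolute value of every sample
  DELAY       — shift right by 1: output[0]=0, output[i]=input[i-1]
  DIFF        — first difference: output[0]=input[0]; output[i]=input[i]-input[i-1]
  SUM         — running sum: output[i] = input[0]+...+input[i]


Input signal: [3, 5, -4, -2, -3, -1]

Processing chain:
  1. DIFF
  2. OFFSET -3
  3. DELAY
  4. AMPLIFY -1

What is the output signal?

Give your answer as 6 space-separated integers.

Input: [3, 5, -4, -2, -3, -1]
Stage 1 (DIFF): s[0]=3, 5-3=2, -4-5=-9, -2--4=2, -3--2=-1, -1--3=2 -> [3, 2, -9, 2, -1, 2]
Stage 2 (OFFSET -3): 3+-3=0, 2+-3=-1, -9+-3=-12, 2+-3=-1, -1+-3=-4, 2+-3=-1 -> [0, -1, -12, -1, -4, -1]
Stage 3 (DELAY): [0, 0, -1, -12, -1, -4] = [0, 0, -1, -12, -1, -4] -> [0, 0, -1, -12, -1, -4]
Stage 4 (AMPLIFY -1): 0*-1=0, 0*-1=0, -1*-1=1, -12*-1=12, -1*-1=1, -4*-1=4 -> [0, 0, 1, 12, 1, 4]

Answer: 0 0 1 12 1 4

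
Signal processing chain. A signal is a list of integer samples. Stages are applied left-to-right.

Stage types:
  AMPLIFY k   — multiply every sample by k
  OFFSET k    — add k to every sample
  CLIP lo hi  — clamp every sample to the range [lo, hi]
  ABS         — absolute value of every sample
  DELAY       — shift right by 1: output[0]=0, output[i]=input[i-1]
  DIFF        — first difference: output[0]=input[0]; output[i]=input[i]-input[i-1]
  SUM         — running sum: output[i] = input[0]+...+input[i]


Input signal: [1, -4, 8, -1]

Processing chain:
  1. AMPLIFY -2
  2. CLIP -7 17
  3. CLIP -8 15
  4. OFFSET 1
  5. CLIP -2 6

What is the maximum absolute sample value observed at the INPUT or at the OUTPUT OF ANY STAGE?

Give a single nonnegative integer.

Input: [1, -4, 8, -1] (max |s|=8)
Stage 1 (AMPLIFY -2): 1*-2=-2, -4*-2=8, 8*-2=-16, -1*-2=2 -> [-2, 8, -16, 2] (max |s|=16)
Stage 2 (CLIP -7 17): clip(-2,-7,17)=-2, clip(8,-7,17)=8, clip(-16,-7,17)=-7, clip(2,-7,17)=2 -> [-2, 8, -7, 2] (max |s|=8)
Stage 3 (CLIP -8 15): clip(-2,-8,15)=-2, clip(8,-8,15)=8, clip(-7,-8,15)=-7, clip(2,-8,15)=2 -> [-2, 8, -7, 2] (max |s|=8)
Stage 4 (OFFSET 1): -2+1=-1, 8+1=9, -7+1=-6, 2+1=3 -> [-1, 9, -6, 3] (max |s|=9)
Stage 5 (CLIP -2 6): clip(-1,-2,6)=-1, clip(9,-2,6)=6, clip(-6,-2,6)=-2, clip(3,-2,6)=3 -> [-1, 6, -2, 3] (max |s|=6)
Overall max amplitude: 16

Answer: 16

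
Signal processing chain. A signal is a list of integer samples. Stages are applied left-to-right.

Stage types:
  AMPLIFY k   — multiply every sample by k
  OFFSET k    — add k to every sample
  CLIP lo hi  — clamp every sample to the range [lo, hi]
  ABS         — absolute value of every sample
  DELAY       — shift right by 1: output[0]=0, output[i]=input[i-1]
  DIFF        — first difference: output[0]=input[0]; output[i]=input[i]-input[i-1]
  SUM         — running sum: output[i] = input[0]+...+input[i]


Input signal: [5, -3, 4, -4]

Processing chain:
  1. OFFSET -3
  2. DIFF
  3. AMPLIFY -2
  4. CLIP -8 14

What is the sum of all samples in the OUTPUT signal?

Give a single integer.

Answer: 16

Derivation:
Input: [5, -3, 4, -4]
Stage 1 (OFFSET -3): 5+-3=2, -3+-3=-6, 4+-3=1, -4+-3=-7 -> [2, -6, 1, -7]
Stage 2 (DIFF): s[0]=2, -6-2=-8, 1--6=7, -7-1=-8 -> [2, -8, 7, -8]
Stage 3 (AMPLIFY -2): 2*-2=-4, -8*-2=16, 7*-2=-14, -8*-2=16 -> [-4, 16, -14, 16]
Stage 4 (CLIP -8 14): clip(-4,-8,14)=-4, clip(16,-8,14)=14, clip(-14,-8,14)=-8, clip(16,-8,14)=14 -> [-4, 14, -8, 14]
Output sum: 16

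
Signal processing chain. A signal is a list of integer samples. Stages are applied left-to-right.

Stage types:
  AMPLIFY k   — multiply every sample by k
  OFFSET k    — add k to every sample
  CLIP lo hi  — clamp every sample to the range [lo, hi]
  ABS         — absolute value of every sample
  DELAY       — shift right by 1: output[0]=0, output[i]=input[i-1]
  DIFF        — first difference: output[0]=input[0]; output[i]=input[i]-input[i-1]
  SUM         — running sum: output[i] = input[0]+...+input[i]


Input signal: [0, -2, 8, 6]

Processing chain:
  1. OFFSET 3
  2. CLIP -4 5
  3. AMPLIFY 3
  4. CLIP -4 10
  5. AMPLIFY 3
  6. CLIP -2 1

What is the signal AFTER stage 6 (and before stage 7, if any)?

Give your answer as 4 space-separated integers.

Answer: 1 1 1 1

Derivation:
Input: [0, -2, 8, 6]
Stage 1 (OFFSET 3): 0+3=3, -2+3=1, 8+3=11, 6+3=9 -> [3, 1, 11, 9]
Stage 2 (CLIP -4 5): clip(3,-4,5)=3, clip(1,-4,5)=1, clip(11,-4,5)=5, clip(9,-4,5)=5 -> [3, 1, 5, 5]
Stage 3 (AMPLIFY 3): 3*3=9, 1*3=3, 5*3=15, 5*3=15 -> [9, 3, 15, 15]
Stage 4 (CLIP -4 10): clip(9,-4,10)=9, clip(3,-4,10)=3, clip(15,-4,10)=10, clip(15,-4,10)=10 -> [9, 3, 10, 10]
Stage 5 (AMPLIFY 3): 9*3=27, 3*3=9, 10*3=30, 10*3=30 -> [27, 9, 30, 30]
Stage 6 (CLIP -2 1): clip(27,-2,1)=1, clip(9,-2,1)=1, clip(30,-2,1)=1, clip(30,-2,1)=1 -> [1, 1, 1, 1]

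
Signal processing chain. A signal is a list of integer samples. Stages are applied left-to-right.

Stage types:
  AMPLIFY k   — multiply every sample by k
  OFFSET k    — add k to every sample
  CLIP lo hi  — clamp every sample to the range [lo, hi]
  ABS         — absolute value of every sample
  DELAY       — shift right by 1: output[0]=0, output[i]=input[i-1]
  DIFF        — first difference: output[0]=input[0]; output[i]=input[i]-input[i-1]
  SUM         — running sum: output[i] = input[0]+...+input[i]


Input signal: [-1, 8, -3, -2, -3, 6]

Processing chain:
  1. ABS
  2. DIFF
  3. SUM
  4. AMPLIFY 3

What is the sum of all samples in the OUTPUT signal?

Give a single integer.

Input: [-1, 8, -3, -2, -3, 6]
Stage 1 (ABS): |-1|=1, |8|=8, |-3|=3, |-2|=2, |-3|=3, |6|=6 -> [1, 8, 3, 2, 3, 6]
Stage 2 (DIFF): s[0]=1, 8-1=7, 3-8=-5, 2-3=-1, 3-2=1, 6-3=3 -> [1, 7, -5, -1, 1, 3]
Stage 3 (SUM): sum[0..0]=1, sum[0..1]=8, sum[0..2]=3, sum[0..3]=2, sum[0..4]=3, sum[0..5]=6 -> [1, 8, 3, 2, 3, 6]
Stage 4 (AMPLIFY 3): 1*3=3, 8*3=24, 3*3=9, 2*3=6, 3*3=9, 6*3=18 -> [3, 24, 9, 6, 9, 18]
Output sum: 69

Answer: 69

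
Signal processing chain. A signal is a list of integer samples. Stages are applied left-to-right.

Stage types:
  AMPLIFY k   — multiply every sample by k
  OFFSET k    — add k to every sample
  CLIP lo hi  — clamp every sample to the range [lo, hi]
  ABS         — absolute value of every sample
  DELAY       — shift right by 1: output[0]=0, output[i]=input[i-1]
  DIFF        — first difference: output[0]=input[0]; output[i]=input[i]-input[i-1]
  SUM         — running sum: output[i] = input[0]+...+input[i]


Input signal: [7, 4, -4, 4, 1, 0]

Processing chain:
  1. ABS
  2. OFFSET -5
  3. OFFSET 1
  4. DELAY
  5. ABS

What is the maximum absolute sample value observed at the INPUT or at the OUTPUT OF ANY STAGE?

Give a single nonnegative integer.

Input: [7, 4, -4, 4, 1, 0] (max |s|=7)
Stage 1 (ABS): |7|=7, |4|=4, |-4|=4, |4|=4, |1|=1, |0|=0 -> [7, 4, 4, 4, 1, 0] (max |s|=7)
Stage 2 (OFFSET -5): 7+-5=2, 4+-5=-1, 4+-5=-1, 4+-5=-1, 1+-5=-4, 0+-5=-5 -> [2, -1, -1, -1, -4, -5] (max |s|=5)
Stage 3 (OFFSET 1): 2+1=3, -1+1=0, -1+1=0, -1+1=0, -4+1=-3, -5+1=-4 -> [3, 0, 0, 0, -3, -4] (max |s|=4)
Stage 4 (DELAY): [0, 3, 0, 0, 0, -3] = [0, 3, 0, 0, 0, -3] -> [0, 3, 0, 0, 0, -3] (max |s|=3)
Stage 5 (ABS): |0|=0, |3|=3, |0|=0, |0|=0, |0|=0, |-3|=3 -> [0, 3, 0, 0, 0, 3] (max |s|=3)
Overall max amplitude: 7

Answer: 7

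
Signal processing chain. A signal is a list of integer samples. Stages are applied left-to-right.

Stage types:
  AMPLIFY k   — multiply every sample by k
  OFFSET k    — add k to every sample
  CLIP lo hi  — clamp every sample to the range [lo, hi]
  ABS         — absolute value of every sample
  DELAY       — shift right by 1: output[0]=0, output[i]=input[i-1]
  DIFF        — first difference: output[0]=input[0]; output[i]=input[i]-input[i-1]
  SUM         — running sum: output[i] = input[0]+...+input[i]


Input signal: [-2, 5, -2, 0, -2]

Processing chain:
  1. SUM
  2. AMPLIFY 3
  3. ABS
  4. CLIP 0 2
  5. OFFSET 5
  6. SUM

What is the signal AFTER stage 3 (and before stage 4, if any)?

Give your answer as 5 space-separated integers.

Input: [-2, 5, -2, 0, -2]
Stage 1 (SUM): sum[0..0]=-2, sum[0..1]=3, sum[0..2]=1, sum[0..3]=1, sum[0..4]=-1 -> [-2, 3, 1, 1, -1]
Stage 2 (AMPLIFY 3): -2*3=-6, 3*3=9, 1*3=3, 1*3=3, -1*3=-3 -> [-6, 9, 3, 3, -3]
Stage 3 (ABS): |-6|=6, |9|=9, |3|=3, |3|=3, |-3|=3 -> [6, 9, 3, 3, 3]

Answer: 6 9 3 3 3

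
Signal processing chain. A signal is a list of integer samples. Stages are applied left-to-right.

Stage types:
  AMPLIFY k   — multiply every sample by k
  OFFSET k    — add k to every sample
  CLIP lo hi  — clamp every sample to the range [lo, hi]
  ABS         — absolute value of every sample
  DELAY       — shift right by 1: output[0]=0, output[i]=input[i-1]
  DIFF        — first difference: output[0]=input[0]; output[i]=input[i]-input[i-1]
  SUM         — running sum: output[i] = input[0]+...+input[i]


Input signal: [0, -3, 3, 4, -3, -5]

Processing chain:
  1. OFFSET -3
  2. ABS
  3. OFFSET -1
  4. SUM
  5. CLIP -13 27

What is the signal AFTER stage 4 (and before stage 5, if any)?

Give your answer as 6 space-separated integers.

Input: [0, -3, 3, 4, -3, -5]
Stage 1 (OFFSET -3): 0+-3=-3, -3+-3=-6, 3+-3=0, 4+-3=1, -3+-3=-6, -5+-3=-8 -> [-3, -6, 0, 1, -6, -8]
Stage 2 (ABS): |-3|=3, |-6|=6, |0|=0, |1|=1, |-6|=6, |-8|=8 -> [3, 6, 0, 1, 6, 8]
Stage 3 (OFFSET -1): 3+-1=2, 6+-1=5, 0+-1=-1, 1+-1=0, 6+-1=5, 8+-1=7 -> [2, 5, -1, 0, 5, 7]
Stage 4 (SUM): sum[0..0]=2, sum[0..1]=7, sum[0..2]=6, sum[0..3]=6, sum[0..4]=11, sum[0..5]=18 -> [2, 7, 6, 6, 11, 18]

Answer: 2 7 6 6 11 18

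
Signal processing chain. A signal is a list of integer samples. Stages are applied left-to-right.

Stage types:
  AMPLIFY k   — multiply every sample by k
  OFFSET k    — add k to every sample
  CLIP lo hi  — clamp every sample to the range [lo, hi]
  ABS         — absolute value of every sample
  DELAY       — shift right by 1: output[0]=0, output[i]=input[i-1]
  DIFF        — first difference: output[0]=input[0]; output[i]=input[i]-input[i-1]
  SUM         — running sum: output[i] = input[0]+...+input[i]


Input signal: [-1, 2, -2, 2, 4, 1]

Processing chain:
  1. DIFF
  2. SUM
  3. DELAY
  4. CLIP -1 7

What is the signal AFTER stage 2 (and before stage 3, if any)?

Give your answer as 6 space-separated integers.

Input: [-1, 2, -2, 2, 4, 1]
Stage 1 (DIFF): s[0]=-1, 2--1=3, -2-2=-4, 2--2=4, 4-2=2, 1-4=-3 -> [-1, 3, -4, 4, 2, -3]
Stage 2 (SUM): sum[0..0]=-1, sum[0..1]=2, sum[0..2]=-2, sum[0..3]=2, sum[0..4]=4, sum[0..5]=1 -> [-1, 2, -2, 2, 4, 1]

Answer: -1 2 -2 2 4 1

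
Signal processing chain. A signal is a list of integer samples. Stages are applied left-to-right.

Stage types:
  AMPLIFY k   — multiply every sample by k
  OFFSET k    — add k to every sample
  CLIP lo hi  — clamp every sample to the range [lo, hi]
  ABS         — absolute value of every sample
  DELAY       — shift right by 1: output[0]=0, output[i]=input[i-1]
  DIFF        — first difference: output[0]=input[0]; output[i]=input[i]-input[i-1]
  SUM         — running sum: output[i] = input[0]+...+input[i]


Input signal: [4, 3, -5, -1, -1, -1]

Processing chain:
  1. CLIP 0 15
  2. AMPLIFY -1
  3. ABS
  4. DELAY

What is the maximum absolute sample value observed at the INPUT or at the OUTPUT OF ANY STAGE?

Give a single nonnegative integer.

Input: [4, 3, -5, -1, -1, -1] (max |s|=5)
Stage 1 (CLIP 0 15): clip(4,0,15)=4, clip(3,0,15)=3, clip(-5,0,15)=0, clip(-1,0,15)=0, clip(-1,0,15)=0, clip(-1,0,15)=0 -> [4, 3, 0, 0, 0, 0] (max |s|=4)
Stage 2 (AMPLIFY -1): 4*-1=-4, 3*-1=-3, 0*-1=0, 0*-1=0, 0*-1=0, 0*-1=0 -> [-4, -3, 0, 0, 0, 0] (max |s|=4)
Stage 3 (ABS): |-4|=4, |-3|=3, |0|=0, |0|=0, |0|=0, |0|=0 -> [4, 3, 0, 0, 0, 0] (max |s|=4)
Stage 4 (DELAY): [0, 4, 3, 0, 0, 0] = [0, 4, 3, 0, 0, 0] -> [0, 4, 3, 0, 0, 0] (max |s|=4)
Overall max amplitude: 5

Answer: 5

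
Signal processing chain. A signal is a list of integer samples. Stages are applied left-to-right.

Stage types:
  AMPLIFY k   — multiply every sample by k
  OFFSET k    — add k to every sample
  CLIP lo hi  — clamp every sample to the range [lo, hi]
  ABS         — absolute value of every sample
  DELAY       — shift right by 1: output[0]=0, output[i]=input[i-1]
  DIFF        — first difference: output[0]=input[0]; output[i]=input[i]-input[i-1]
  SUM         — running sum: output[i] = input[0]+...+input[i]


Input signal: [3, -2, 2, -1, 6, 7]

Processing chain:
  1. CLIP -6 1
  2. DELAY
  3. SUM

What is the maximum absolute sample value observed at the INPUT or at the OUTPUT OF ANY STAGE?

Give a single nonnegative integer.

Answer: 7

Derivation:
Input: [3, -2, 2, -1, 6, 7] (max |s|=7)
Stage 1 (CLIP -6 1): clip(3,-6,1)=1, clip(-2,-6,1)=-2, clip(2,-6,1)=1, clip(-1,-6,1)=-1, clip(6,-6,1)=1, clip(7,-6,1)=1 -> [1, -2, 1, -1, 1, 1] (max |s|=2)
Stage 2 (DELAY): [0, 1, -2, 1, -1, 1] = [0, 1, -2, 1, -1, 1] -> [0, 1, -2, 1, -1, 1] (max |s|=2)
Stage 3 (SUM): sum[0..0]=0, sum[0..1]=1, sum[0..2]=-1, sum[0..3]=0, sum[0..4]=-1, sum[0..5]=0 -> [0, 1, -1, 0, -1, 0] (max |s|=1)
Overall max amplitude: 7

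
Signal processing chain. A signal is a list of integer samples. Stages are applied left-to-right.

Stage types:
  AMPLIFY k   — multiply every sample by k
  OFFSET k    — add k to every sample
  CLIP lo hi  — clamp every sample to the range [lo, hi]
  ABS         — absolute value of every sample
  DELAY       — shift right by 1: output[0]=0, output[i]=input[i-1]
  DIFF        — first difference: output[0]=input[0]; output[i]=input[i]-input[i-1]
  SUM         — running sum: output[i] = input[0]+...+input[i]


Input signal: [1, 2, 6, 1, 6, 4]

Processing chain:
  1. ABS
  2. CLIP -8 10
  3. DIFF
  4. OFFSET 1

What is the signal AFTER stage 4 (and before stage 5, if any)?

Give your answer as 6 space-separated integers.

Answer: 2 2 5 -4 6 -1

Derivation:
Input: [1, 2, 6, 1, 6, 4]
Stage 1 (ABS): |1|=1, |2|=2, |6|=6, |1|=1, |6|=6, |4|=4 -> [1, 2, 6, 1, 6, 4]
Stage 2 (CLIP -8 10): clip(1,-8,10)=1, clip(2,-8,10)=2, clip(6,-8,10)=6, clip(1,-8,10)=1, clip(6,-8,10)=6, clip(4,-8,10)=4 -> [1, 2, 6, 1, 6, 4]
Stage 3 (DIFF): s[0]=1, 2-1=1, 6-2=4, 1-6=-5, 6-1=5, 4-6=-2 -> [1, 1, 4, -5, 5, -2]
Stage 4 (OFFSET 1): 1+1=2, 1+1=2, 4+1=5, -5+1=-4, 5+1=6, -2+1=-1 -> [2, 2, 5, -4, 6, -1]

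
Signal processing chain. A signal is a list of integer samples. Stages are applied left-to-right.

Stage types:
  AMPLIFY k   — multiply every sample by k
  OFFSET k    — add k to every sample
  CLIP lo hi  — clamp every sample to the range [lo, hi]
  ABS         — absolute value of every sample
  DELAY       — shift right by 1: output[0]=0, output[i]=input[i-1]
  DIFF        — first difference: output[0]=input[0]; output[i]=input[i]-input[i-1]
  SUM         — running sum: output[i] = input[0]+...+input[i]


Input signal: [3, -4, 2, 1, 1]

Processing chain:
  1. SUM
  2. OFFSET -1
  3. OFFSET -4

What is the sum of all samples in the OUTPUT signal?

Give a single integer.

Answer: -17

Derivation:
Input: [3, -4, 2, 1, 1]
Stage 1 (SUM): sum[0..0]=3, sum[0..1]=-1, sum[0..2]=1, sum[0..3]=2, sum[0..4]=3 -> [3, -1, 1, 2, 3]
Stage 2 (OFFSET -1): 3+-1=2, -1+-1=-2, 1+-1=0, 2+-1=1, 3+-1=2 -> [2, -2, 0, 1, 2]
Stage 3 (OFFSET -4): 2+-4=-2, -2+-4=-6, 0+-4=-4, 1+-4=-3, 2+-4=-2 -> [-2, -6, -4, -3, -2]
Output sum: -17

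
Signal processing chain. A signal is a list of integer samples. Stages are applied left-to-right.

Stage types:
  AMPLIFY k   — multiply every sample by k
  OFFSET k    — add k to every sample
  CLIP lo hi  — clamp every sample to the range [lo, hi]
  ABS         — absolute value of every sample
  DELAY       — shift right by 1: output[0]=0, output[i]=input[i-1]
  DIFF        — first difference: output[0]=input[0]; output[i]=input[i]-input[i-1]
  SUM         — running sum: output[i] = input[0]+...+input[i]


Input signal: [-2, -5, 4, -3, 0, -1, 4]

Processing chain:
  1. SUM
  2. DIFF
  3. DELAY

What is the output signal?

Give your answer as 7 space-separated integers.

Input: [-2, -5, 4, -3, 0, -1, 4]
Stage 1 (SUM): sum[0..0]=-2, sum[0..1]=-7, sum[0..2]=-3, sum[0..3]=-6, sum[0..4]=-6, sum[0..5]=-7, sum[0..6]=-3 -> [-2, -7, -3, -6, -6, -7, -3]
Stage 2 (DIFF): s[0]=-2, -7--2=-5, -3--7=4, -6--3=-3, -6--6=0, -7--6=-1, -3--7=4 -> [-2, -5, 4, -3, 0, -1, 4]
Stage 3 (DELAY): [0, -2, -5, 4, -3, 0, -1] = [0, -2, -5, 4, -3, 0, -1] -> [0, -2, -5, 4, -3, 0, -1]

Answer: 0 -2 -5 4 -3 0 -1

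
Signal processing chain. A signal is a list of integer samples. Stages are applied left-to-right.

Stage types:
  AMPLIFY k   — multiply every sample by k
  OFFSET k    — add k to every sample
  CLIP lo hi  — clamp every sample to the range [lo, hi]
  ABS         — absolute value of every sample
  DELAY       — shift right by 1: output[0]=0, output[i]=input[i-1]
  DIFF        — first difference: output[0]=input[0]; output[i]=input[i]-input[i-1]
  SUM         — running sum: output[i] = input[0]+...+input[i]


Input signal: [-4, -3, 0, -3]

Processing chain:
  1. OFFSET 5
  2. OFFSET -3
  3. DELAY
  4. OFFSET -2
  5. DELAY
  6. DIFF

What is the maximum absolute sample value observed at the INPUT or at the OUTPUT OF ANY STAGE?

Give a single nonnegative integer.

Answer: 5

Derivation:
Input: [-4, -3, 0, -3] (max |s|=4)
Stage 1 (OFFSET 5): -4+5=1, -3+5=2, 0+5=5, -3+5=2 -> [1, 2, 5, 2] (max |s|=5)
Stage 2 (OFFSET -3): 1+-3=-2, 2+-3=-1, 5+-3=2, 2+-3=-1 -> [-2, -1, 2, -1] (max |s|=2)
Stage 3 (DELAY): [0, -2, -1, 2] = [0, -2, -1, 2] -> [0, -2, -1, 2] (max |s|=2)
Stage 4 (OFFSET -2): 0+-2=-2, -2+-2=-4, -1+-2=-3, 2+-2=0 -> [-2, -4, -3, 0] (max |s|=4)
Stage 5 (DELAY): [0, -2, -4, -3] = [0, -2, -4, -3] -> [0, -2, -4, -3] (max |s|=4)
Stage 6 (DIFF): s[0]=0, -2-0=-2, -4--2=-2, -3--4=1 -> [0, -2, -2, 1] (max |s|=2)
Overall max amplitude: 5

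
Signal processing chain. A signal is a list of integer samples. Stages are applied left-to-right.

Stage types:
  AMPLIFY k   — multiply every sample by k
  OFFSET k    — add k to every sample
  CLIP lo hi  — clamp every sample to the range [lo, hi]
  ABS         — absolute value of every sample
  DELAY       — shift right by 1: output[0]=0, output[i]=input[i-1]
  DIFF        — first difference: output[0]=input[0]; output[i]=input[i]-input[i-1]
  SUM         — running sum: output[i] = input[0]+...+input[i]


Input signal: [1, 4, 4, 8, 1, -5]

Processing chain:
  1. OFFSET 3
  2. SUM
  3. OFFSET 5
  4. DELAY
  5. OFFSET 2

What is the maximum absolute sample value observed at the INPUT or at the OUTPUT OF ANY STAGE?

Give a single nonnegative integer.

Input: [1, 4, 4, 8, 1, -5] (max |s|=8)
Stage 1 (OFFSET 3): 1+3=4, 4+3=7, 4+3=7, 8+3=11, 1+3=4, -5+3=-2 -> [4, 7, 7, 11, 4, -2] (max |s|=11)
Stage 2 (SUM): sum[0..0]=4, sum[0..1]=11, sum[0..2]=18, sum[0..3]=29, sum[0..4]=33, sum[0..5]=31 -> [4, 11, 18, 29, 33, 31] (max |s|=33)
Stage 3 (OFFSET 5): 4+5=9, 11+5=16, 18+5=23, 29+5=34, 33+5=38, 31+5=36 -> [9, 16, 23, 34, 38, 36] (max |s|=38)
Stage 4 (DELAY): [0, 9, 16, 23, 34, 38] = [0, 9, 16, 23, 34, 38] -> [0, 9, 16, 23, 34, 38] (max |s|=38)
Stage 5 (OFFSET 2): 0+2=2, 9+2=11, 16+2=18, 23+2=25, 34+2=36, 38+2=40 -> [2, 11, 18, 25, 36, 40] (max |s|=40)
Overall max amplitude: 40

Answer: 40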